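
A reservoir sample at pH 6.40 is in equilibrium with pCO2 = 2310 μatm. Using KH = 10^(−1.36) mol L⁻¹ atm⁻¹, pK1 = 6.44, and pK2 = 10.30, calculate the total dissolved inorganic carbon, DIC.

[CO2*] = KH · pCO2 = 10^(−1.36) × 2310×10^-6 = 1.008×10^-4 mol/L
α₀ = 1/(1 + K1/[H⁺] + K1K2/[H⁺]²) = 1/(1 + 10^-0.04 + 10^-3.94) = 0.5230
DIC = [CO2*]/α₀ = 1.008×10^-4 / 0.5230 = 0.193 mmol/L

DIC = 0.193 mmol/L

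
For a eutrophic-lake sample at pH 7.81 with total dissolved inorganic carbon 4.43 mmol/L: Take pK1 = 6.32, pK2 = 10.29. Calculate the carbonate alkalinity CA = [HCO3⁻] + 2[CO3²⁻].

CA = 4.31 mmol/L

CA = [HCO3⁻] + 2[CO3²⁻] = (α₁ + 2α₂)·DIC
At pH 7.81: [H⁺]/K1 = 10^-1.49 = 0.032359, K2/[H⁺] = 10^-2.48 = 0.0033113
α₁ = 1/(1 + 0.032359 + 0.0033113) = 1/1.0357 = 0.9656; α₂ = α₁·K2/[H⁺] = 0.003197
α₁ + 2α₂ = 0.9720
CA = 0.9720 × 4.43 = 4.31 mmol/L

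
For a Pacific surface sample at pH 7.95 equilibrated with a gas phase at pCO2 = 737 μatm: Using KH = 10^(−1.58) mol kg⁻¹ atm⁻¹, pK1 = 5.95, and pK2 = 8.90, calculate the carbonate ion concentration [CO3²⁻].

[CO3²⁻] = 0.218 mmol/kg

[CO2*] = KH · pCO2 = 10^(−1.58) × 737×10^-6 = 1.939×10^-5 mol/kg
α₀ = 1/(1 + K1/[H⁺] + K1K2/[H⁺]²) = 1/(1 + 10^+2.00 + 10^+1.05) = 0.008911
DIC = [CO2*]/α₀ = 1.939×10^-5 / 0.008911 = 2.175 mmol/kg
[CO3²⁻] = α₂·DIC; α₂ = 0.09998, so [CO3²⁻] = 0.09998 × 2.175 = 0.218 mmol/kg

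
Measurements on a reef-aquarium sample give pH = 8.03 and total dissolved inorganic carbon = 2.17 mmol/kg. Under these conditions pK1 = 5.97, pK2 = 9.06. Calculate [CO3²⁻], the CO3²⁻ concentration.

[CO3²⁻] = 0.184 mmol/kg

α₂ = 1 / (1 + [H⁺]/K2 + [H⁺]²/(K1K2)) = 1 / (1 + 10^+1.03 + 10^-1.03)
   = 1 / (1 + 10.715 + 0.093325) = 1/11.809 = 0.08468
[CO3²⁻] = α₂ × DIC = 0.08468 × 2.17 = 0.184 mmol/kg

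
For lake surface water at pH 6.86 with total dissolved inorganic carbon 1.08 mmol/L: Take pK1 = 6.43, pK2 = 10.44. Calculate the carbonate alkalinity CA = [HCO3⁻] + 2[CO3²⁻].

CA = [HCO3⁻] + 2[CO3²⁻] = (α₁ + 2α₂)·DIC
At pH 6.86: [H⁺]/K1 = 10^-0.43 = 0.37154, K2/[H⁺] = 10^-3.58 = 0.00026303
α₁ = 1/(1 + 0.37154 + 0.00026303) = 1/1.3718 = 0.7290; α₂ = α₁·K2/[H⁺] = 0.0001917
α₁ + 2α₂ = 0.7294
CA = 0.7294 × 1.08 = 0.788 mmol/L

CA = 0.788 mmol/L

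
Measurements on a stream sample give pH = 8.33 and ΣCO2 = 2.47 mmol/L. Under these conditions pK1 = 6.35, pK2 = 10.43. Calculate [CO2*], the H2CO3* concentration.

[CO2*] = 0.0254 mmol/L

α₀ = 1 / (1 + K1/[H⁺] + K1K2/[H⁺]²) = 1 / (1 + 10^+1.98 + 10^-0.12)
   = 1 / (1 + 95.499 + 0.75858) = 1/97.258 = 0.01028
[CO2*] = α₀ × DIC = 0.01028 × 2.47 = 0.0254 mmol/L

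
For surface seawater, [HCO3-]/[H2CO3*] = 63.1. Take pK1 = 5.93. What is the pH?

pH = 7.73

From K1 = [H⁺][HCO3-]/[H2CO3*]:  pH = pK1 + log₁₀([HCO3-]/[H2CO3*])
log₁₀(63.1) = +1.800
pH = 5.93 + (+1.800) = 7.73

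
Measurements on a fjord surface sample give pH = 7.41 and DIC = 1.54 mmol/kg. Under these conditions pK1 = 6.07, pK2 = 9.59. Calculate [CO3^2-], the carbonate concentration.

α₂ = 1 / (1 + [H⁺]/K2 + [H⁺]²/(K1K2)) = 1 / (1 + 10^+2.18 + 10^+0.84)
   = 1 / (1 + 151.36 + 6.9183) = 1/159.27 = 0.006278
[CO3²⁻] = α₂ × DIC = 0.006278 × 1.54 = 0.00967 mmol/kg = 9.67 μmol/kg

[CO3²⁻] = 9.67 μmol/kg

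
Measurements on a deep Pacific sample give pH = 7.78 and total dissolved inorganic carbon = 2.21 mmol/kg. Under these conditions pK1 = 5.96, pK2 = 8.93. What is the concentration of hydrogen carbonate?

[HCO3⁻] = 2.04 mmol/kg

α₁ = 1 / (1 + [H⁺]/K1 + K2/[H⁺]) = 1 / (1 + 10^-1.82 + 10^-1.15)
   = 1 / (1 + 0.015136 + 0.070795) = 1/1.0859 = 0.9209
[HCO3⁻] = α₁ × DIC = 0.9209 × 2.21 = 2.04 mmol/kg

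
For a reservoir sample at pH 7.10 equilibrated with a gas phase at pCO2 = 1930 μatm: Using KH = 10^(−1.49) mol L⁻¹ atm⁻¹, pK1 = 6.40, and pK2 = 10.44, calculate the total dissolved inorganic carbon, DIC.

DIC = 0.376 mmol/L

[CO2*] = KH · pCO2 = 10^(−1.49) × 1930×10^-6 = 6.245×10^-5 mol/L
α₀ = 1/(1 + K1/[H⁺] + K1K2/[H⁺]²) = 1/(1 + 10^+0.70 + 10^-2.64) = 0.1663
DIC = [CO2*]/α₀ = 6.245×10^-5 / 0.1663 = 0.376 mmol/L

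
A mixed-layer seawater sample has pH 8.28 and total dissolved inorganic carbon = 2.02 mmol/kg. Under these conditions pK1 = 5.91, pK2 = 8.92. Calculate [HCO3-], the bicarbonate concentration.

[HCO3⁻] = 1.64 mmol/kg

α₁ = 1 / (1 + [H⁺]/K1 + K2/[H⁺]) = 1 / (1 + 10^-2.37 + 10^-0.64)
   = 1 / (1 + 0.0042658 + 0.22909) = 1/1.2334 = 0.8108
[HCO3⁻] = α₁ × DIC = 0.8108 × 2.02 = 1.64 mmol/kg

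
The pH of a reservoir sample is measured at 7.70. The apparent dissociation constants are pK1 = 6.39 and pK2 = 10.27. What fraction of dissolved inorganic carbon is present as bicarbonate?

α₁ = 0.951

α₁ = 1 / (1 + [H⁺]/K1 + K2/[H⁺]) = 1 / (1 + 10^-1.31 + 10^-2.57)
   = 1 / (1 + 0.048978 + 0.0026915) = 1/1.0517 = 0.9509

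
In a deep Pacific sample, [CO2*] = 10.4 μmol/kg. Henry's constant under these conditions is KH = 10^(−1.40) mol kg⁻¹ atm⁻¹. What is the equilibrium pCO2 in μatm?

KH = 10^(−1.40) = 3.981×10^-2 mol kg⁻¹ atm⁻¹
pCO2 = [CO2*]/KH = 10.4×10^-6 / 3.981×10^-2 = 2.61×10^-4 atm = 261 μatm

pCO2 = 261 μatm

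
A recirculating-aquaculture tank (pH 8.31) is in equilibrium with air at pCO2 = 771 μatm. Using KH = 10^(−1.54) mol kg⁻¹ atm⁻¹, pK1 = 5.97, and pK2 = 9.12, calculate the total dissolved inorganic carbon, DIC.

DIC = 5.64 mmol/kg

[CO2*] = KH · pCO2 = 10^(−1.54) × 771×10^-6 = 2.224×10^-5 mol/kg
α₀ = 1/(1 + K1/[H⁺] + K1K2/[H⁺]²) = 1/(1 + 10^+2.34 + 10^+1.53) = 0.003942
DIC = [CO2*]/α₀ = 2.224×10^-5 / 0.003942 = 5.64 mmol/kg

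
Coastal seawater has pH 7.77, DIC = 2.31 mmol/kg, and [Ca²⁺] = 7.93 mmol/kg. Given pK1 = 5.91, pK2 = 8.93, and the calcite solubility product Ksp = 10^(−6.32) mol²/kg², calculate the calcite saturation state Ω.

α₂ = 1 / (1 + [H⁺]/K2 + [H⁺]²/(K1K2)) = 1 / (1 + 10^+1.16 + 10^-0.70)
   = 1 / (1 + 14.454 + 0.19953) = 1/15.654 = 0.06388
[CO3²⁻] = α₂ × DIC = 0.06388 × 2.31 = 0.1476 mmol/kg
Ksp = 10^(−6.32) = 4.786×10^-7
Ω = [Ca²⁺][CO3²⁻]/Ksp = (7.93×10^-3)(1.476×10^-4) / 4.786×10^-7 = 2.44

Ω = 2.44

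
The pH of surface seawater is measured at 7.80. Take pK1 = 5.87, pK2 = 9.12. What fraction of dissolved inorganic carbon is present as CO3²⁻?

α₂ = 0.0452

α₂ = 1 / (1 + [H⁺]/K2 + [H⁺]²/(K1K2)) = 1 / (1 + 10^+1.32 + 10^-0.61)
   = 1 / (1 + 20.893 + 0.24547) = 1/22.138 = 0.04517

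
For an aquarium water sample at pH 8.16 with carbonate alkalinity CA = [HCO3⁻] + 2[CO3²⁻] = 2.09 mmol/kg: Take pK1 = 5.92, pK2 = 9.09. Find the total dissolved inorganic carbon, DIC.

CA = [HCO3⁻] + 2[CO3²⁻] = (α₁ + 2α₂)·DIC
At pH 8.16: [H⁺]/K1 = 10^-2.24 = 0.0057544, K2/[H⁺] = 10^-0.93 = 0.11749
α₁ = 1/(1 + 0.0057544 + 0.11749) = 1/1.1232 = 0.8903; α₂ = α₁·K2/[H⁺] = 0.1046
α₁ + 2α₂ = 1.0995
DIC = CA / (α₁ + 2α₂) = 2.09 / 1.0995 = 1.90 mmol/kg

DIC = 1.90 mmol/kg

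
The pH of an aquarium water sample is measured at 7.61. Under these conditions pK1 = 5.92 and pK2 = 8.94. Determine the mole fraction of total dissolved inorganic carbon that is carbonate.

α₂ = 0.0438

α₂ = 1 / (1 + [H⁺]/K2 + [H⁺]²/(K1K2)) = 1 / (1 + 10^+1.33 + 10^-0.36)
   = 1 / (1 + 21.380 + 0.43652) = 1/22.816 = 0.04383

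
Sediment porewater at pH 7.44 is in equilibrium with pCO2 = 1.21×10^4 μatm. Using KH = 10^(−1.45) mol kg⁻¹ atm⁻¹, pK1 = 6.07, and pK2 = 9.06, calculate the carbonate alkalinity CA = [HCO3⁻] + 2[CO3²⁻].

CA = 10.5 mmol/kg

[CO2*] = KH · pCO2 = 10^(−1.45) × 1.21×10^4×10^-6 = 4.293×10^-4 mol/kg
α₀ = 1/(1 + K1/[H⁺] + K1K2/[H⁺]²) = 1/(1 + 10^+1.37 + 10^-0.25) = 0.03999
DIC = [CO2*]/α₀ = 4.293×10^-4 / 0.03999 = 10.74 mmol/kg
CA = (α₁ + 2α₂)·DIC = (0.9375 + 2×0.02249) × 10.74 = 10.5 mmol/kg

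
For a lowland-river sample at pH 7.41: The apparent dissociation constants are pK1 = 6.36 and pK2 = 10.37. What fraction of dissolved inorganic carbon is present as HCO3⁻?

α₁ = 1 / (1 + [H⁺]/K1 + K2/[H⁺]) = 1 / (1 + 10^-1.05 + 10^-2.96)
   = 1 / (1 + 0.089125 + 0.0010965) = 1/1.0902 = 0.9172

α₁ = 0.917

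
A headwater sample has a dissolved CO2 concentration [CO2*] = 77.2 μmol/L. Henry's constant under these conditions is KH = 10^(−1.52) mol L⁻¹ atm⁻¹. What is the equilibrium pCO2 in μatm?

pCO2 = 2560 μatm

KH = 10^(−1.52) = 3.020×10^-2 mol L⁻¹ atm⁻¹
pCO2 = [CO2*]/KH = 77.2×10^-6 / 3.020×10^-2 = 2.56×10^-3 atm = 2560 μatm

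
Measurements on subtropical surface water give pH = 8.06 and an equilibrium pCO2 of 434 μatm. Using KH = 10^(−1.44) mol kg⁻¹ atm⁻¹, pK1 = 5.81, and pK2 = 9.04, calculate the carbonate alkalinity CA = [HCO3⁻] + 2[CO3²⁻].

[CO2*] = KH · pCO2 = 10^(−1.44) × 434×10^-6 = 1.576×10^-5 mol/kg
α₀ = 1/(1 + K1/[H⁺] + K1K2/[H⁺]²) = 1/(1 + 10^+2.25 + 10^+1.27) = 0.005065
DIC = [CO2*]/α₀ = 1.576×10^-5 / 0.005065 = 3.111 mmol/kg
CA = (α₁ + 2α₂)·DIC = (0.9006 + 2×0.09431) × 3.111 = 3.39 mmol/kg

CA = 3.39 mmol/kg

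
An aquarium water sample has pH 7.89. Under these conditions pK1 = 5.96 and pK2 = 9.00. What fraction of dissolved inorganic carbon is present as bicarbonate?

α₁ = 0.918

α₁ = 1 / (1 + [H⁺]/K1 + K2/[H⁺]) = 1 / (1 + 10^-1.93 + 10^-1.11)
   = 1 / (1 + 0.011749 + 0.077625) = 1/1.0894 = 0.9180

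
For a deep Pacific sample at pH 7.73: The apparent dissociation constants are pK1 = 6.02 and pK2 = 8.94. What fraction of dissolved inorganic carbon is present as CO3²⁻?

α₂ = 0.0570

α₂ = 1 / (1 + [H⁺]/K2 + [H⁺]²/(K1K2)) = 1 / (1 + 10^+1.21 + 10^-0.50)
   = 1 / (1 + 16.218 + 0.31623) = 1/17.534 = 0.05703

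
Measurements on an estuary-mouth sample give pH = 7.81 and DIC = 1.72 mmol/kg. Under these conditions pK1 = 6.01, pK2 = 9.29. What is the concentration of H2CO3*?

[CO2*] = 0.0260 mmol/kg

α₀ = 1 / (1 + K1/[H⁺] + K1K2/[H⁺]²) = 1 / (1 + 10^+1.80 + 10^+0.32)
   = 1 / (1 + 63.096 + 2.0893) = 1/66.185 = 0.01511
[CO2*] = α₀ × DIC = 0.01511 × 1.72 = 0.0260 mmol/kg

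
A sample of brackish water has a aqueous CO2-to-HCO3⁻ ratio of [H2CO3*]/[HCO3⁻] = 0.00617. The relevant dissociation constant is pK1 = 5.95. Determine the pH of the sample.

From K1 = [H⁺][HCO3⁻]/[H2CO3*]:  pH = pK1 − log₁₀([H2CO3*]/[HCO3⁻])
log₁₀(0.00617) = -2.210
pH = 5.95 − (-2.210) = 8.16

pH = 8.16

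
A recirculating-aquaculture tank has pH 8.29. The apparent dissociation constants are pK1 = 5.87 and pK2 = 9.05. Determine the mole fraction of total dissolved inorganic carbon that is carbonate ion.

α₂ = 1 / (1 + [H⁺]/K2 + [H⁺]²/(K1K2)) = 1 / (1 + 10^+0.76 + 10^-1.66)
   = 1 / (1 + 5.7544 + 0.021878) = 1/6.7763 = 0.1476

α₂ = 0.148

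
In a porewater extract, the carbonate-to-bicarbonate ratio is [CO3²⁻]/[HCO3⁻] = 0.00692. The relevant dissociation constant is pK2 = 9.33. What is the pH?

pH = 7.17

From K2 = [H⁺][CO3²⁻]/[HCO3⁻]:  pH = pK2 + log₁₀([CO3²⁻]/[HCO3⁻])
log₁₀(0.00692) = -2.160
pH = 9.33 + (-2.160) = 7.17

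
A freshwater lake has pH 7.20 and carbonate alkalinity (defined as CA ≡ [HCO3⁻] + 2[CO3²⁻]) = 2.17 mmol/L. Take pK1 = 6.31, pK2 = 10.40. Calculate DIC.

CA = [HCO3⁻] + 2[CO3²⁻] = (α₁ + 2α₂)·DIC
At pH 7.20: [H⁺]/K1 = 10^-0.89 = 0.12882, K2/[H⁺] = 10^-3.20 = 0.00063096
α₁ = 1/(1 + 0.12882 + 0.00063096) = 1/1.1295 = 0.8854; α₂ = α₁·K2/[H⁺] = 0.0005586
α₁ + 2α₂ = 0.8865
DIC = CA / (α₁ + 2α₂) = 2.17 / 0.8865 = 2.45 mmol/L

DIC = 2.45 mmol/L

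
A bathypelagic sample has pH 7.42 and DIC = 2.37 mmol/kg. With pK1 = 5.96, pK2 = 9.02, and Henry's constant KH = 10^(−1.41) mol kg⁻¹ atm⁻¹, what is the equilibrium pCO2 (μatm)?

pCO2 = 1990 μatm

α₀ = 1 / (1 + K1/[H⁺] + K1K2/[H⁺]²) = 1 / (1 + 10^+1.46 + 10^-0.14)
   = 1 / (1 + 28.840 + 0.72444) = 1/30.565 = 0.03272
[CO2*] = α₀ × DIC = 0.03272 × 2.37 = 0.07754 mmol/kg
pCO2 = [CO2*]/KH = 7.754×10^-5 / 3.890×10^-2 = 1990 μatm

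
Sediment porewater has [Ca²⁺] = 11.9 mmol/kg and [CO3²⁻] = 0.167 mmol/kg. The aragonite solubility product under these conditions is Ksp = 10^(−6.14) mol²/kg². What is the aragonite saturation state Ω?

Ksp = 10^(−6.14) = 7.244×10^-7
Ω = [Ca²⁺][CO3²⁻]/Ksp = (11.9×10^-3)(0.167×10^-3) / 7.244×10^-7 = 2.74

Ω = 2.74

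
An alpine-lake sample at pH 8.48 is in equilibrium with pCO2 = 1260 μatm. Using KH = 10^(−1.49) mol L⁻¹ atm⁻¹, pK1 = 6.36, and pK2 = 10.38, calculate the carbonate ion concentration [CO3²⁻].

[CO3²⁻] = 0.0677 mmol/L

[CO2*] = KH · pCO2 = 10^(−1.49) × 1260×10^-6 = 4.077×10^-5 mol/L
α₀ = 1/(1 + K1/[H⁺] + K1K2/[H⁺]²) = 1/(1 + 10^+2.12 + 10^+0.22) = 0.007436
DIC = [CO2*]/α₀ = 4.077×10^-5 / 0.007436 = 5.483 mmol/L
[CO3²⁻] = α₂·DIC; α₂ = 0.01234, so [CO3²⁻] = 0.01234 × 5.483 = 0.0677 mmol/L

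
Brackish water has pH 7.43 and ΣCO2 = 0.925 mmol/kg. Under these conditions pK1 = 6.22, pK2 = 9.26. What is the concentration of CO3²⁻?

[CO3²⁻] = 12.7 μmol/kg

α₂ = 1 / (1 + [H⁺]/K2 + [H⁺]²/(K1K2)) = 1 / (1 + 10^+1.83 + 10^+0.62)
   = 1 / (1 + 67.608 + 4.1687) = 1/72.777 = 0.01374
[CO3²⁻] = α₂ × DIC = 0.01374 × 0.925 = 0.0127 mmol/kg = 12.7 μmol/kg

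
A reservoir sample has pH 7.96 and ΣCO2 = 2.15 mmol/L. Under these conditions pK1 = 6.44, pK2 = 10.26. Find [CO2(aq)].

α₀ = 1 / (1 + K1/[H⁺] + K1K2/[H⁺]²) = 1 / (1 + 10^+1.52 + 10^-0.78)
   = 1 / (1 + 33.113 + 0.16596) = 1/34.279 = 0.02917
[CO2*] = α₀ × DIC = 0.02917 × 2.15 = 0.0627 mmol/L

[CO2*] = 0.0627 mmol/L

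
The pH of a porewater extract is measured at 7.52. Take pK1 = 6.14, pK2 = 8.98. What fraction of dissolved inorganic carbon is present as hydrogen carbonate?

α₁ = 0.929

α₁ = 1 / (1 + [H⁺]/K1 + K2/[H⁺]) = 1 / (1 + 10^-1.38 + 10^-1.46)
   = 1 / (1 + 0.041687 + 0.034674) = 1/1.0764 = 0.9291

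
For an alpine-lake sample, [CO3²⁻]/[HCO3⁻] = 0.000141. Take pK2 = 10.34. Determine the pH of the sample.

pH = 6.49

From K2 = [H⁺][CO3²⁻]/[HCO3⁻]:  pH = pK2 + log₁₀([CO3²⁻]/[HCO3⁻])
log₁₀(0.000141) = -3.851
pH = 10.34 + (-3.851) = 6.49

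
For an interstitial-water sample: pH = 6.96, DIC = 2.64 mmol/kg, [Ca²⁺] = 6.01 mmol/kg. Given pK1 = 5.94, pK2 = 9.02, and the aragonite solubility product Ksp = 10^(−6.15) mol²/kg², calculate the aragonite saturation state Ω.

α₂ = 1 / (1 + [H⁺]/K2 + [H⁺]²/(K1K2)) = 1 / (1 + 10^+2.06 + 10^+1.04)
   = 1 / (1 + 114.82 + 10.965) = 1/126.78 = 0.007888
[CO3²⁻] = α₂ × DIC = 0.007888 × 2.64 = 0.02082 mmol/kg
Ksp = 10^(−6.15) = 7.079×10^-7
Ω = [Ca²⁺][CO3²⁻]/Ksp = (6.01×10^-3)(2.082×10^-5) / 7.079×10^-7 = 0.177

Ω = 0.177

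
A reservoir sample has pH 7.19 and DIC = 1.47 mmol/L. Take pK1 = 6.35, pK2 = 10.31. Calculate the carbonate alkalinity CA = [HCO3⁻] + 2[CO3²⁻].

CA = 1.29 mmol/L

CA = [HCO3⁻] + 2[CO3²⁻] = (α₁ + 2α₂)·DIC
At pH 7.19: [H⁺]/K1 = 10^-0.84 = 0.14454, K2/[H⁺] = 10^-3.12 = 0.00075858
α₁ = 1/(1 + 0.14454 + 0.00075858) = 1/1.1453 = 0.8731; α₂ = α₁·K2/[H⁺] = 0.0006623
α₁ + 2α₂ = 0.8745
CA = 0.8745 × 1.47 = 1.29 mmol/L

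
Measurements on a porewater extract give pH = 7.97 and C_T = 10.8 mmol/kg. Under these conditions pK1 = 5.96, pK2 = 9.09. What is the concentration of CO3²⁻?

[CO3²⁻] = 0.755 mmol/kg

α₂ = 1 / (1 + [H⁺]/K2 + [H⁺]²/(K1K2)) = 1 / (1 + 10^+1.12 + 10^-0.89)
   = 1 / (1 + 13.183 + 0.12882) = 1/14.311 = 0.06987
[CO3²⁻] = α₂ × DIC = 0.06987 × 10.8 = 0.755 mmol/kg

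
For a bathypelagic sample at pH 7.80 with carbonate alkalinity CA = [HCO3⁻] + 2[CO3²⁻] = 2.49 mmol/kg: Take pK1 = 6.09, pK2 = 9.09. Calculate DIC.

DIC = 2.42 mmol/kg

CA = [HCO3⁻] + 2[CO3²⁻] = (α₁ + 2α₂)·DIC
At pH 7.80: [H⁺]/K1 = 10^-1.71 = 0.019498, K2/[H⁺] = 10^-1.29 = 0.051286
α₁ = 1/(1 + 0.019498 + 0.051286) = 1/1.0708 = 0.9339; α₂ = α₁·K2/[H⁺] = 0.04790
α₁ + 2α₂ = 1.0297
DIC = CA / (α₁ + 2α₂) = 2.49 / 1.0297 = 2.42 mmol/kg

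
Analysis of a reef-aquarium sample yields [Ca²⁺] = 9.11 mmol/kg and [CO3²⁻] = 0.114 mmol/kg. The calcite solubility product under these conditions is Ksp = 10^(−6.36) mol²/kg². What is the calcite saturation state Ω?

Ω = 2.38

Ksp = 10^(−6.36) = 4.365×10^-7
Ω = [Ca²⁺][CO3²⁻]/Ksp = (9.11×10^-3)(0.114×10^-3) / 4.365×10^-7 = 2.38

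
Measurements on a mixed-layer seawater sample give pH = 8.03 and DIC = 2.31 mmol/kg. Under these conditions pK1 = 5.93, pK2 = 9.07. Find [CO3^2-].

[CO3²⁻] = 0.192 mmol/kg

α₂ = 1 / (1 + [H⁺]/K2 + [H⁺]²/(K1K2)) = 1 / (1 + 10^+1.04 + 10^-1.06)
   = 1 / (1 + 10.965 + 0.087096) = 1/12.052 = 0.08297
[CO3²⁻] = α₂ × DIC = 0.08297 × 2.31 = 0.192 mmol/kg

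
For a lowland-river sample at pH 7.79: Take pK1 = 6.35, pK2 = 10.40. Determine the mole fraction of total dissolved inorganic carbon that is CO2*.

α₀ = 1 / (1 + K1/[H⁺] + K1K2/[H⁺]²) = 1 / (1 + 10^+1.44 + 10^-1.17)
   = 1 / (1 + 27.542 + 0.067608) = 1/28.610 = 0.03495

α₀ = 0.0350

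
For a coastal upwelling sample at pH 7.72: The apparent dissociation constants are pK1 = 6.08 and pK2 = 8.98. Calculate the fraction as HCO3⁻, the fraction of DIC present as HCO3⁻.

α₁ = 0.928

α₁ = 1 / (1 + [H⁺]/K1 + K2/[H⁺]) = 1 / (1 + 10^-1.64 + 10^-1.26)
   = 1 / (1 + 0.022909 + 0.054954) = 1/1.0779 = 0.9278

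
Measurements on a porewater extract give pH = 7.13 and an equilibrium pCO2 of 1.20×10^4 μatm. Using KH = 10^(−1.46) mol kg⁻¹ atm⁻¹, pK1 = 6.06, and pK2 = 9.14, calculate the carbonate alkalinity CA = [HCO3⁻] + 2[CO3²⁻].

[CO2*] = KH · pCO2 = 10^(−1.46) × 1.20×10^4×10^-6 = 4.161×10^-4 mol/kg
α₀ = 1/(1 + K1/[H⁺] + K1K2/[H⁺]²) = 1/(1 + 10^+1.07 + 10^-0.94) = 0.07774
DIC = [CO2*]/α₀ = 4.161×10^-4 / 0.07774 = 5.352 mmol/kg
CA = (α₁ + 2α₂)·DIC = (0.9133 + 2×0.008925) × 5.352 = 4.98 mmol/kg

CA = 4.98 mmol/kg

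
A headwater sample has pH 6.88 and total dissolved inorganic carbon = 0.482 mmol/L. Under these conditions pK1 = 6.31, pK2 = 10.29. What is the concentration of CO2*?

[CO2*] = 0.102 mmol/L

α₀ = 1 / (1 + K1/[H⁺] + K1K2/[H⁺]²) = 1 / (1 + 10^+0.57 + 10^-2.84)
   = 1 / (1 + 3.7154 + 0.0014454) = 1/4.7168 = 0.2120
[CO2*] = α₀ × DIC = 0.2120 × 0.482 = 0.102 mmol/L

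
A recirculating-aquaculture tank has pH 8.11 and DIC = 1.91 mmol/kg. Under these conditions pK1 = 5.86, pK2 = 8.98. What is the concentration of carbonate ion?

α₂ = 1 / (1 + [H⁺]/K2 + [H⁺]²/(K1K2)) = 1 / (1 + 10^+0.87 + 10^-1.38)
   = 1 / (1 + 7.4131 + 0.041687) = 1/8.4548 = 0.1183
[CO3²⁻] = α₂ × DIC = 0.1183 × 1.91 = 0.226 mmol/kg

[CO3²⁻] = 0.226 mmol/kg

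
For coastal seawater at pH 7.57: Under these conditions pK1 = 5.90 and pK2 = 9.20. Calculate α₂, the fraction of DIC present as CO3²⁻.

α₂ = 0.0224

α₂ = 1 / (1 + [H⁺]/K2 + [H⁺]²/(K1K2)) = 1 / (1 + 10^+1.63 + 10^-0.04)
   = 1 / (1 + 42.658 + 0.91201) = 1/44.570 = 0.02244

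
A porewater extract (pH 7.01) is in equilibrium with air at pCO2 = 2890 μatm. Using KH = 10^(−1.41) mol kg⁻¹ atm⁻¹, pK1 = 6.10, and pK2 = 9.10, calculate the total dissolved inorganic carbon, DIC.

[CO2*] = KH · pCO2 = 10^(−1.41) × 2890×10^-6 = 1.124×10^-4 mol/kg
α₀ = 1/(1 + K1/[H⁺] + K1K2/[H⁺]²) = 1/(1 + 10^+0.91 + 10^-1.18) = 0.1088
DIC = [CO2*]/α₀ = 1.124×10^-4 / 0.1088 = 1.03 mmol/kg

DIC = 1.03 mmol/kg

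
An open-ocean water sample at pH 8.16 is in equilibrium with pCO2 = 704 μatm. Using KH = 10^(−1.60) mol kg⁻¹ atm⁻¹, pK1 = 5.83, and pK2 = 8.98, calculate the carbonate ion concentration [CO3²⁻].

[CO3²⁻] = 0.572 mmol/kg

[CO2*] = KH · pCO2 = 10^(−1.60) × 704×10^-6 = 1.768×10^-5 mol/kg
α₀ = 1/(1 + K1/[H⁺] + K1K2/[H⁺]²) = 1/(1 + 10^+2.33 + 10^+1.51) = 0.004046
DIC = [CO2*]/α₀ = 1.768×10^-5 / 0.004046 = 4.371 mmol/kg
[CO3²⁻] = α₂·DIC; α₂ = 0.1309, so [CO3²⁻] = 0.1309 × 4.371 = 0.572 mmol/kg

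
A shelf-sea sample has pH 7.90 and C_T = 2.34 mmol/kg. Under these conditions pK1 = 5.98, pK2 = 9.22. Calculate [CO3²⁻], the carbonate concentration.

[CO3²⁻] = 0.106 mmol/kg

α₂ = 1 / (1 + [H⁺]/K2 + [H⁺]²/(K1K2)) = 1 / (1 + 10^+1.32 + 10^-0.60)
   = 1 / (1 + 20.893 + 0.25119) = 1/22.144 = 0.04516
[CO3²⁻] = α₂ × DIC = 0.04516 × 2.34 = 0.106 mmol/kg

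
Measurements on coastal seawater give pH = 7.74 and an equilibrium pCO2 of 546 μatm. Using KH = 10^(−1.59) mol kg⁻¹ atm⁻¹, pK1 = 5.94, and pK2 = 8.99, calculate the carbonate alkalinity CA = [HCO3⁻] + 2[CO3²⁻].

CA = 0.985 mmol/kg

[CO2*] = KH · pCO2 = 10^(−1.59) × 546×10^-6 = 1.403×10^-5 mol/kg
α₀ = 1/(1 + K1/[H⁺] + K1K2/[H⁺]²) = 1/(1 + 10^+1.80 + 10^+0.55) = 0.01478
DIC = [CO2*]/α₀ = 1.403×10^-5 / 0.01478 = 0.9493 mmol/kg
CA = (α₁ + 2α₂)·DIC = (0.9328 + 2×0.05245) × 0.9493 = 0.985 mmol/kg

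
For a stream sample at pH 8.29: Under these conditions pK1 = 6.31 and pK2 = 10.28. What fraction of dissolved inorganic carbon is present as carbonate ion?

α₂ = 0.0100

α₂ = 1 / (1 + [H⁺]/K2 + [H⁺]²/(K1K2)) = 1 / (1 + 10^+1.99 + 10^+0.01)
   = 1 / (1 + 97.724 + 1.0233) = 1/99.747 = 0.01003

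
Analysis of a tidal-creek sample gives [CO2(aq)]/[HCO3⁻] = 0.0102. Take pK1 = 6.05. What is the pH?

pH = 8.04

From K1 = [H⁺][HCO3⁻]/[CO2(aq)]:  pH = pK1 − log₁₀([CO2(aq)]/[HCO3⁻])
log₁₀(0.0102) = -1.991
pH = 6.05 − (-1.991) = 8.04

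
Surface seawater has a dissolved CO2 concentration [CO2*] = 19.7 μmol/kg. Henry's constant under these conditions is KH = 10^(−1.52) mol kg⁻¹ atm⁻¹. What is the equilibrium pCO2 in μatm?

KH = 10^(−1.52) = 3.020×10^-2 mol kg⁻¹ atm⁻¹
pCO2 = [CO2*]/KH = 19.7×10^-6 / 3.020×10^-2 = 6.52×10^-4 atm = 652 μatm

pCO2 = 652 μatm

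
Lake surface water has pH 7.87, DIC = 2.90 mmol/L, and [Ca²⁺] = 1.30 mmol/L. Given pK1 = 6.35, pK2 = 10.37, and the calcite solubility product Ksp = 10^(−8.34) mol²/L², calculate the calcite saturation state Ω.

Ω = 2.52

α₂ = 1 / (1 + [H⁺]/K2 + [H⁺]²/(K1K2)) = 1 / (1 + 10^+2.50 + 10^+0.98)
   = 1 / (1 + 316.23 + 9.5499) = 1/326.78 = 0.003060
[CO3²⁻] = α₂ × DIC = 0.003060 × 2.90 = 0.008875 mmol/L = 8.875 μmol/L
Ksp = 10^(−8.34) = 4.571×10^-9
Ω = [Ca²⁺][CO3²⁻]/Ksp = (1.30×10^-3)(8.875×10^-6) / 4.571×10^-9 = 2.52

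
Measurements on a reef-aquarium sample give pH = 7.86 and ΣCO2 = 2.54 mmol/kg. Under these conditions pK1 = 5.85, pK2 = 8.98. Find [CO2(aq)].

[CO2*] = 0.0229 mmol/kg

α₀ = 1 / (1 + K1/[H⁺] + K1K2/[H⁺]²) = 1 / (1 + 10^+2.01 + 10^+0.89)
   = 1 / (1 + 102.33 + 7.7625) = 1/111.09 = 0.009002
[CO2*] = α₀ × DIC = 0.009002 × 2.54 = 0.0229 mmol/kg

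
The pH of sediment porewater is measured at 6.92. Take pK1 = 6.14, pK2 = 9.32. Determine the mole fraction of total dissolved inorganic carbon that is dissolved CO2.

α₀ = 1 / (1 + K1/[H⁺] + K1K2/[H⁺]²) = 1 / (1 + 10^+0.78 + 10^-1.62)
   = 1 / (1 + 6.0256 + 0.023988) = 1/7.0496 = 0.1419

α₀ = 0.142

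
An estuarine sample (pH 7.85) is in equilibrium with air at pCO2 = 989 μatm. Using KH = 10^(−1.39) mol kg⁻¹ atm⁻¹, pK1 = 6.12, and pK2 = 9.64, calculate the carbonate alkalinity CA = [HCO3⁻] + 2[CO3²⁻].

[CO2*] = KH · pCO2 = 10^(−1.39) × 989×10^-6 = 4.029×10^-5 mol/kg
α₀ = 1/(1 + K1/[H⁺] + K1K2/[H⁺]²) = 1/(1 + 10^+1.73 + 10^-0.06) = 0.01799
DIC = [CO2*]/α₀ = 4.029×10^-5 / 0.01799 = 2.239 mmol/kg
CA = (α₁ + 2α₂)·DIC = (0.9663 + 2×0.01567) × 2.239 = 2.23 mmol/kg

CA = 2.23 mmol/kg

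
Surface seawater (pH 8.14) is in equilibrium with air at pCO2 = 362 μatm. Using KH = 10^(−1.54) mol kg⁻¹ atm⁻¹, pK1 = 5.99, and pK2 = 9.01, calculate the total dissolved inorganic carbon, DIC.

DIC = 1.68 mmol/kg

[CO2*] = KH · pCO2 = 10^(−1.54) × 362×10^-6 = 1.044×10^-5 mol/kg
α₀ = 1/(1 + K1/[H⁺] + K1K2/[H⁺]²) = 1/(1 + 10^+2.15 + 10^+1.28) = 0.006199
DIC = [CO2*]/α₀ = 1.044×10^-5 / 0.006199 = 1.68 mmol/kg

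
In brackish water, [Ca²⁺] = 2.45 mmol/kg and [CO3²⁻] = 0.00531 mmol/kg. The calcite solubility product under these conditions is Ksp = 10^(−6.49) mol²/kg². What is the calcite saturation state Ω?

Ksp = 10^(−6.49) = 3.236×10^-7
Ω = [Ca²⁺][CO3²⁻]/Ksp = (2.45×10^-3)(0.00531×10^-3) / 3.236×10^-7 = 0.0402

Ω = 0.0402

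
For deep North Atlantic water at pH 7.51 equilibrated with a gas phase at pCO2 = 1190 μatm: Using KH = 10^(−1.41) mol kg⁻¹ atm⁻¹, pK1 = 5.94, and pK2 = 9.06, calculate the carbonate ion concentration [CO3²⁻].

[CO2*] = KH · pCO2 = 10^(−1.41) × 1190×10^-6 = 4.630×10^-5 mol/kg
α₀ = 1/(1 + K1/[H⁺] + K1K2/[H⁺]²) = 1/(1 + 10^+1.57 + 10^+0.02) = 0.02551
DIC = [CO2*]/α₀ = 4.630×10^-5 / 0.02551 = 1.815 mmol/kg
[CO3²⁻] = α₂·DIC; α₂ = 0.02671, so [CO3²⁻] = 0.02671 × 1.815 = 0.0485 mmol/kg

[CO3²⁻] = 0.0485 mmol/kg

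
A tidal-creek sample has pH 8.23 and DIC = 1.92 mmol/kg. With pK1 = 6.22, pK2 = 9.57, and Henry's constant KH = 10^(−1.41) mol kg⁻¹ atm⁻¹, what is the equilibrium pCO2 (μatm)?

pCO2 = 457 μatm

α₀ = 1 / (1 + K1/[H⁺] + K1K2/[H⁺]²) = 1 / (1 + 10^+2.01 + 10^+0.67)
   = 1 / (1 + 102.33 + 4.6774) = 1/108.01 = 0.009259
[CO2*] = α₀ × DIC = 0.009259 × 1.92 = 0.01778 mmol/kg = 17.78 μmol/kg
pCO2 = [CO2*]/KH = 1.778×10^-5 / 3.890×10^-2 = 457 μatm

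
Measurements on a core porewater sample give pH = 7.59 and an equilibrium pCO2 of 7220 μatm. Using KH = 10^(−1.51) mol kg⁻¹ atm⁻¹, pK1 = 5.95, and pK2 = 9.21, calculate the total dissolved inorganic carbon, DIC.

DIC = 10.2 mmol/kg

[CO2*] = KH · pCO2 = 10^(−1.51) × 7220×10^-6 = 2.231×10^-4 mol/kg
α₀ = 1/(1 + K1/[H⁺] + K1K2/[H⁺]²) = 1/(1 + 10^+1.64 + 10^+0.02) = 0.02188
DIC = [CO2*]/α₀ = 2.231×10^-4 / 0.02188 = 10.2 mmol/kg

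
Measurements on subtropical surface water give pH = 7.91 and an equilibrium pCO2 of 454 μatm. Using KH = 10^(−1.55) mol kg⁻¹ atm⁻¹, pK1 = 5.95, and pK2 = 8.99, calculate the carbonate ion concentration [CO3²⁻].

[CO3²⁻] = 0.0971 mmol/kg

[CO2*] = KH · pCO2 = 10^(−1.55) × 454×10^-6 = 1.280×10^-5 mol/kg
α₀ = 1/(1 + K1/[H⁺] + K1K2/[H⁺]²) = 1/(1 + 10^+1.96 + 10^+0.88) = 0.01002
DIC = [CO2*]/α₀ = 1.280×10^-5 / 0.01002 = 1.277 mmol/kg
[CO3²⁻] = α₂·DIC; α₂ = 0.07602, so [CO3²⁻] = 0.07602 × 1.277 = 0.0971 mmol/kg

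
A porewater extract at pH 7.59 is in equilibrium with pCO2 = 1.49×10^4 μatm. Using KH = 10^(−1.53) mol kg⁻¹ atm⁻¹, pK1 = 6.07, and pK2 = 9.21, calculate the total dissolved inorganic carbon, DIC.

[CO2*] = KH · pCO2 = 10^(−1.53) × 1.49×10^4×10^-6 = 4.397×10^-4 mol/kg
α₀ = 1/(1 + K1/[H⁺] + K1K2/[H⁺]²) = 1/(1 + 10^+1.52 + 10^-0.10) = 0.02865
DIC = [CO2*]/α₀ = 4.397×10^-4 / 0.02865 = 15.3 mmol/kg

DIC = 15.3 mmol/kg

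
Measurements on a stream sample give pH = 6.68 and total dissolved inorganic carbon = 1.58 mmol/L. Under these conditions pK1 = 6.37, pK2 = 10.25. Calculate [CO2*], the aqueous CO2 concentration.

[CO2*] = 0.519 mmol/L

α₀ = 1 / (1 + K1/[H⁺] + K1K2/[H⁺]²) = 1 / (1 + 10^+0.31 + 10^-3.26)
   = 1 / (1 + 2.0417 + 0.00054954) = 1/3.0423 = 0.3287
[CO2*] = α₀ × DIC = 0.3287 × 1.58 = 0.519 mmol/L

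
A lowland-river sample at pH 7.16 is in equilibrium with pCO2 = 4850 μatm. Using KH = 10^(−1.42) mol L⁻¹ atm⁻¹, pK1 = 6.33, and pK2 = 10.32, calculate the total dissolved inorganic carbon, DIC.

[CO2*] = KH · pCO2 = 10^(−1.42) × 4850×10^-6 = 1.844×10^-4 mol/L
α₀ = 1/(1 + K1/[H⁺] + K1K2/[H⁺]²) = 1/(1 + 10^+0.83 + 10^-2.33) = 0.1288
DIC = [CO2*]/α₀ = 1.844×10^-4 / 0.1288 = 1.43 mmol/L

DIC = 1.43 mmol/L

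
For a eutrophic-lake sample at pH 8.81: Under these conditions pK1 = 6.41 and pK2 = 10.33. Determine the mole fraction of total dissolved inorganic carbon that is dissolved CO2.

α₀ = 0.00385

α₀ = 1 / (1 + K1/[H⁺] + K1K2/[H⁺]²) = 1 / (1 + 10^+2.40 + 10^+0.88)
   = 1 / (1 + 251.19 + 7.5858) = 1/259.77 = 0.003849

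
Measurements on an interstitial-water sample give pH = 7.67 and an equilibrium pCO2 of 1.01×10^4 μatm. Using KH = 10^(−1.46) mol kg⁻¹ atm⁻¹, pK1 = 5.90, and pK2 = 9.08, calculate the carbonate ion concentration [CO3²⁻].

[CO2*] = KH · pCO2 = 10^(−1.46) × 1.01×10^4×10^-6 = 3.502×10^-4 mol/kg
α₀ = 1/(1 + K1/[H⁺] + K1K2/[H⁺]²) = 1/(1 + 10^+1.77 + 10^+0.36) = 0.01608
DIC = [CO2*]/α₀ = 3.502×10^-4 / 0.01608 = 21.77 mmol/kg
[CO3²⁻] = α₂·DIC; α₂ = 0.03685, so [CO3²⁻] = 0.03685 × 21.77 = 0.802 mmol/kg

[CO3²⁻] = 0.802 mmol/kg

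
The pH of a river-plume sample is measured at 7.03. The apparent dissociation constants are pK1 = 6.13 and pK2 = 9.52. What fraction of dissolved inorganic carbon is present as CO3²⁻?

α₂ = 0.00287

α₂ = 1 / (1 + [H⁺]/K2 + [H⁺]²/(K1K2)) = 1 / (1 + 10^+2.49 + 10^+1.59)
   = 1 / (1 + 309.03 + 38.905) = 1/348.93 = 0.002866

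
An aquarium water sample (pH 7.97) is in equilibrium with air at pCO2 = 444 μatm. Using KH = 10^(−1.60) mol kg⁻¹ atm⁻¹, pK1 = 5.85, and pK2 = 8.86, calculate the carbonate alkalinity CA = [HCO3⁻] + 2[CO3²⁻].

CA = 1.85 mmol/kg

[CO2*] = KH · pCO2 = 10^(−1.60) × 444×10^-6 = 1.115×10^-5 mol/kg
α₀ = 1/(1 + K1/[H⁺] + K1K2/[H⁺]²) = 1/(1 + 10^+2.12 + 10^+1.23) = 0.006675
DIC = [CO2*]/α₀ = 1.115×10^-5 / 0.006675 = 1.671 mmol/kg
CA = (α₁ + 2α₂)·DIC = (0.8800 + 2×0.1134) × 1.671 = 1.85 mmol/kg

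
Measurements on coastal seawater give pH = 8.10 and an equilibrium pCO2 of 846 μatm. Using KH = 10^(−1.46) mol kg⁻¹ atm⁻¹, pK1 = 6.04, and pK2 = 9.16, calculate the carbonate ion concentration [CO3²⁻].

[CO2*] = KH · pCO2 = 10^(−1.46) × 846×10^-6 = 2.933×10^-5 mol/kg
α₀ = 1/(1 + K1/[H⁺] + K1K2/[H⁺]²) = 1/(1 + 10^+2.06 + 10^+1.00) = 0.007948
DIC = [CO2*]/α₀ = 2.933×10^-5 / 0.007948 = 3.691 mmol/kg
[CO3²⁻] = α₂·DIC; α₂ = 0.07948, so [CO3²⁻] = 0.07948 × 3.691 = 0.293 mmol/kg

[CO3²⁻] = 0.293 mmol/kg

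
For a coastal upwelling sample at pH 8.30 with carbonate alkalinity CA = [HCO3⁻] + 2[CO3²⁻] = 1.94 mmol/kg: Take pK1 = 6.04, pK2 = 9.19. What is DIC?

DIC = 1.75 mmol/kg

CA = [HCO3⁻] + 2[CO3²⁻] = (α₁ + 2α₂)·DIC
At pH 8.30: [H⁺]/K1 = 10^-2.26 = 0.0054954, K2/[H⁺] = 10^-0.89 = 0.12882
α₁ = 1/(1 + 0.0054954 + 0.12882) = 1/1.1343 = 0.8816; α₂ = α₁·K2/[H⁺] = 0.1136
α₁ + 2α₂ = 1.1087
DIC = CA / (α₁ + 2α₂) = 1.94 / 1.1087 = 1.75 mmol/kg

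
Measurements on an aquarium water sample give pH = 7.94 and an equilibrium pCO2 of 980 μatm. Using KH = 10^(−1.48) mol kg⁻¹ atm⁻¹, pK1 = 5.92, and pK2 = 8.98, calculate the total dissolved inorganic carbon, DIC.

[CO2*] = KH · pCO2 = 10^(−1.48) × 980×10^-6 = 3.245×10^-5 mol/kg
α₀ = 1/(1 + K1/[H⁺] + K1K2/[H⁺]²) = 1/(1 + 10^+2.02 + 10^+0.98) = 0.008676
DIC = [CO2*]/α₀ = 3.245×10^-5 / 0.008676 = 3.74 mmol/kg

DIC = 3.74 mmol/kg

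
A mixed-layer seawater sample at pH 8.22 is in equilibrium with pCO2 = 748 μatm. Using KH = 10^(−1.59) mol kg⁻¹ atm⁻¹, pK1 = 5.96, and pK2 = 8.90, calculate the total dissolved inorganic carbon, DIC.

[CO2*] = KH · pCO2 = 10^(−1.59) × 748×10^-6 = 1.923×10^-5 mol/kg
α₀ = 1/(1 + K1/[H⁺] + K1K2/[H⁺]²) = 1/(1 + 10^+2.26 + 10^+1.58) = 0.004525
DIC = [CO2*]/α₀ = 1.923×10^-5 / 0.004525 = 4.25 mmol/kg

DIC = 4.25 mmol/kg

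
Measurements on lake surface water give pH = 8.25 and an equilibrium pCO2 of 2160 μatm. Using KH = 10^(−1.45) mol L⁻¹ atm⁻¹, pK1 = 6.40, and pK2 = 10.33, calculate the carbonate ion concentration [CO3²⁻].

[CO2*] = KH · pCO2 = 10^(−1.45) × 2160×10^-6 = 7.664×10^-5 mol/L
α₀ = 1/(1 + K1/[H⁺] + K1K2/[H⁺]²) = 1/(1 + 10^+1.85 + 10^-0.23) = 0.01382
DIC = [CO2*]/α₀ = 7.664×10^-5 / 0.01382 = 5.547 mmol/L
[CO3²⁻] = α₂·DIC; α₂ = 0.008135, so [CO3²⁻] = 0.008135 × 5.547 = 0.0451 mmol/L

[CO3²⁻] = 0.0451 mmol/L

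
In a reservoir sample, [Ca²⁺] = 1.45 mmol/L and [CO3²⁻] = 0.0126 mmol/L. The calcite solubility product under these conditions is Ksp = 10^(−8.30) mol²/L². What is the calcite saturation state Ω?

Ω = 3.65

Ksp = 10^(−8.30) = 5.012×10^-9
Ω = [Ca²⁺][CO3²⁻]/Ksp = (1.45×10^-3)(0.0126×10^-3) / 5.012×10^-9 = 3.65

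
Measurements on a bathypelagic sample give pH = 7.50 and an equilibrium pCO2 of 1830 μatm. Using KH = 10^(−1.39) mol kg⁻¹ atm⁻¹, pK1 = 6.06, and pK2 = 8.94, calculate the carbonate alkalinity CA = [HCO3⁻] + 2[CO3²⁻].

CA = 2.20 mmol/kg

[CO2*] = KH · pCO2 = 10^(−1.39) × 1830×10^-6 = 7.455×10^-5 mol/kg
α₀ = 1/(1 + K1/[H⁺] + K1K2/[H⁺]²) = 1/(1 + 10^+1.44 + 10^+0.00) = 0.03385
DIC = [CO2*]/α₀ = 7.455×10^-5 / 0.03385 = 2.202 mmol/kg
CA = (α₁ + 2α₂)·DIC = (0.9323 + 2×0.03385) × 2.202 = 2.20 mmol/kg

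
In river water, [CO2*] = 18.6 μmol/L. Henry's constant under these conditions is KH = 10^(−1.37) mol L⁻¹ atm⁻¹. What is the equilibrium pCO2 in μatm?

pCO2 = 436 μatm

KH = 10^(−1.37) = 4.266×10^-2 mol L⁻¹ atm⁻¹
pCO2 = [CO2*]/KH = 18.6×10^-6 / 4.266×10^-2 = 4.36×10^-4 atm = 436 μatm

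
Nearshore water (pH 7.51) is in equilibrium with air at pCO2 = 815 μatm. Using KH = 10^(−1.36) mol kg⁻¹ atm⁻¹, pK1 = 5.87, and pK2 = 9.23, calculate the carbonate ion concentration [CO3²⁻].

[CO3²⁻] = 0.0296 mmol/kg

[CO2*] = KH · pCO2 = 10^(−1.36) × 815×10^-6 = 3.558×10^-5 mol/kg
α₀ = 1/(1 + K1/[H⁺] + K1K2/[H⁺]²) = 1/(1 + 10^+1.64 + 10^-0.08) = 0.02199
DIC = [CO2*]/α₀ = 3.558×10^-5 / 0.02199 = 1.618 mmol/kg
[CO3²⁻] = α₂·DIC; α₂ = 0.01829, so [CO3²⁻] = 0.01829 × 1.618 = 0.0296 mmol/kg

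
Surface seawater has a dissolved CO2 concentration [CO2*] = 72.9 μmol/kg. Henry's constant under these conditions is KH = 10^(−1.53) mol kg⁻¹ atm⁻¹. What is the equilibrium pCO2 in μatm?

KH = 10^(−1.53) = 2.951×10^-2 mol kg⁻¹ atm⁻¹
pCO2 = [CO2*]/KH = 72.9×10^-6 / 2.951×10^-2 = 2.47×10^-3 atm = 2470 μatm

pCO2 = 2470 μatm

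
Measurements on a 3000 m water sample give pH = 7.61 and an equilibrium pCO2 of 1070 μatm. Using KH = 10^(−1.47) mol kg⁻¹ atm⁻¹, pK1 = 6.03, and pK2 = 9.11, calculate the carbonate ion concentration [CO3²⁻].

[CO3²⁻] = 0.0436 mmol/kg

[CO2*] = KH · pCO2 = 10^(−1.47) × 1070×10^-6 = 3.626×10^-5 mol/kg
α₀ = 1/(1 + K1/[H⁺] + K1K2/[H⁺]²) = 1/(1 + 10^+1.58 + 10^+0.08) = 0.02486
DIC = [CO2*]/α₀ = 3.626×10^-5 / 0.02486 = 1.458 mmol/kg
[CO3²⁻] = α₂·DIC; α₂ = 0.02989, so [CO3²⁻] = 0.02989 × 1.458 = 0.0436 mmol/kg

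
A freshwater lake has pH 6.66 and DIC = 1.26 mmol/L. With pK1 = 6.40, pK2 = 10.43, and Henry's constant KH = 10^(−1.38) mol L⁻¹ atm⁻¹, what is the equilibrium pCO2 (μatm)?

pCO2 = 1.07×10^4 μatm

α₀ = 1 / (1 + K1/[H⁺] + K1K2/[H⁺]²) = 1 / (1 + 10^+0.26 + 10^-3.51)
   = 1 / (1 + 1.8197 + 0.00030903) = 1/2.8200 = 0.3546
[CO2*] = α₀ × DIC = 0.3546 × 1.26 = 0.4468 mmol/L
pCO2 = [CO2*]/KH = 4.468×10^-4 / 4.169×10^-2 = 1.07×10^4 μatm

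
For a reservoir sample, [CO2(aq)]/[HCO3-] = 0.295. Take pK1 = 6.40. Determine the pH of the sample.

From K1 = [H⁺][HCO3-]/[CO2(aq)]:  pH = pK1 − log₁₀([CO2(aq)]/[HCO3-])
log₁₀(0.295) = -0.530
pH = 6.40 − (-0.530) = 6.93

pH = 6.93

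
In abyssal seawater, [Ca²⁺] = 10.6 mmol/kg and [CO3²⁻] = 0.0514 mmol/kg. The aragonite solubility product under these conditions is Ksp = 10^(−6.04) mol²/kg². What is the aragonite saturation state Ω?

Ksp = 10^(−6.04) = 9.120×10^-7
Ω = [Ca²⁺][CO3²⁻]/Ksp = (10.6×10^-3)(0.0514×10^-3) / 9.120×10^-7 = 0.597

Ω = 0.597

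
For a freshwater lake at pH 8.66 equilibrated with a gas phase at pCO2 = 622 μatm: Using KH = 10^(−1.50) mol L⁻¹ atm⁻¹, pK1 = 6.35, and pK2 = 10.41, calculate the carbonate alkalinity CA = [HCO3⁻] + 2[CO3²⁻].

CA = 4.16 mmol/L

[CO2*] = KH · pCO2 = 10^(−1.50) × 622×10^-6 = 1.967×10^-5 mol/L
α₀ = 1/(1 + K1/[H⁺] + K1K2/[H⁺]²) = 1/(1 + 10^+2.31 + 10^+0.56) = 0.004789
DIC = [CO2*]/α₀ = 1.967×10^-5 / 0.004789 = 4.107 mmol/L
CA = (α₁ + 2α₂)·DIC = (0.9778 + 2×0.01739) × 4.107 = 4.16 mmol/L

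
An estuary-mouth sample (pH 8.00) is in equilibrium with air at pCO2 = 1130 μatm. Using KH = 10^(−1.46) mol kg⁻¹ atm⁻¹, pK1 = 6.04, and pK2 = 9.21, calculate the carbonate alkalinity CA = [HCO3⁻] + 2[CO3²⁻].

[CO2*] = KH · pCO2 = 10^(−1.46) × 1130×10^-6 = 3.918×10^-5 mol/kg
α₀ = 1/(1 + K1/[H⁺] + K1K2/[H⁺]²) = 1/(1 + 10^+1.96 + 10^+0.75) = 0.01022
DIC = [CO2*]/α₀ = 3.918×10^-5 / 0.01022 = 3.833 mmol/kg
CA = (α₁ + 2α₂)·DIC = (0.9323 + 2×0.05748) × 3.833 = 4.01 mmol/kg

CA = 4.01 mmol/kg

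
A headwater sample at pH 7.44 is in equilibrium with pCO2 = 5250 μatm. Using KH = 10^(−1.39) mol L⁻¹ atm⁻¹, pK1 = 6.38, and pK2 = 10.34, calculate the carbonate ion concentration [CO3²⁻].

[CO2*] = KH · pCO2 = 10^(−1.39) × 5250×10^-6 = 2.139×10^-4 mol/L
α₀ = 1/(1 + K1/[H⁺] + K1K2/[H⁺]²) = 1/(1 + 10^+1.06 + 10^-1.84) = 0.08003
DIC = [CO2*]/α₀ = 2.139×10^-4 / 0.08003 = 2.673 mmol/L
[CO3²⁻] = α₂·DIC; α₂ = 0.001157, so [CO3²⁻] = 0.001157 × 2.673 = 0.00309 mmol/L = 3.09 μmol/L

[CO3²⁻] = 3.09 μmol/L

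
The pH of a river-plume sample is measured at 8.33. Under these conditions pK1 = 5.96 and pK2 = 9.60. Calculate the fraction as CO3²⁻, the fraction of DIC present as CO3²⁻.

α₂ = 0.0508

α₂ = 1 / (1 + [H⁺]/K2 + [H⁺]²/(K1K2)) = 1 / (1 + 10^+1.27 + 10^-1.10)
   = 1 / (1 + 18.621 + 0.079433) = 1/19.700 = 0.05076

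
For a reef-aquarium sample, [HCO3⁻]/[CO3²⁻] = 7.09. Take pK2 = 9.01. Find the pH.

From K2 = [H⁺][CO3²⁻]/[HCO3⁻]:  pH = pK2 − log₁₀([HCO3⁻]/[CO3²⁻])
log₁₀(7.09) = +0.851
pH = 9.01 − (+0.851) = 8.16

pH = 8.16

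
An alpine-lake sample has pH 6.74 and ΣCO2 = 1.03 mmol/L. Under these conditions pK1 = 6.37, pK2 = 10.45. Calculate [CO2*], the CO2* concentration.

α₀ = 1 / (1 + K1/[H⁺] + K1K2/[H⁺]²) = 1 / (1 + 10^+0.37 + 10^-3.34)
   = 1 / (1 + 2.3442 + 0.00045709) = 1/3.3447 = 0.2990
[CO2*] = α₀ × DIC = 0.2990 × 1.03 = 0.308 mmol/L

[CO2*] = 0.308 mmol/L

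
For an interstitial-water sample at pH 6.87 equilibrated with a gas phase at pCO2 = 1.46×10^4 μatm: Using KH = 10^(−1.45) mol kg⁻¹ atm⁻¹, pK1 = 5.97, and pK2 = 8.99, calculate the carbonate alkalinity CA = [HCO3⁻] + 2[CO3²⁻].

[CO2*] = KH · pCO2 = 10^(−1.45) × 1.46×10^4×10^-6 = 5.180×10^-4 mol/kg
α₀ = 1/(1 + K1/[H⁺] + K1K2/[H⁺]²) = 1/(1 + 10^+0.90 + 10^-1.22) = 0.1111
DIC = [CO2*]/α₀ = 5.180×10^-4 / 0.1111 = 4.664 mmol/kg
CA = (α₁ + 2α₂)·DIC = (0.8822 + 2×0.006692) × 4.664 = 4.18 mmol/kg

CA = 4.18 mmol/kg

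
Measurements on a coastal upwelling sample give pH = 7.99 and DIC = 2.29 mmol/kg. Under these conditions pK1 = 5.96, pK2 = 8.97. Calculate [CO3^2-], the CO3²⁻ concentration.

α₂ = 1 / (1 + [H⁺]/K2 + [H⁺]²/(K1K2)) = 1 / (1 + 10^+0.98 + 10^-1.05)
   = 1 / (1 + 9.5499 + 0.089125) = 1/10.639 = 0.09399
[CO3²⁻] = α₂ × DIC = 0.09399 × 2.29 = 0.215 mmol/kg

[CO3²⁻] = 0.215 mmol/kg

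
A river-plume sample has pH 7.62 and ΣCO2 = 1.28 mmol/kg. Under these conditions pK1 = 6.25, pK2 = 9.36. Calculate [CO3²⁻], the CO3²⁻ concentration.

α₂ = 1 / (1 + [H⁺]/K2 + [H⁺]²/(K1K2)) = 1 / (1 + 10^+1.74 + 10^+0.37)
   = 1 / (1 + 54.954 + 2.3442) = 1/58.298 = 0.01715
[CO3²⁻] = α₂ × DIC = 0.01715 × 1.28 = 0.0220 mmol/kg

[CO3²⁻] = 0.0220 mmol/kg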